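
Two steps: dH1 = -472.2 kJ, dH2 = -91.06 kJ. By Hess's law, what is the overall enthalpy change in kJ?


Hess's law: enthalpy is a state function, so add the step enthalpies.
dH_total = dH1 + dH2 = -472.2 + (-91.06)
dH_total = -563.26 kJ:

-563.26 kJ


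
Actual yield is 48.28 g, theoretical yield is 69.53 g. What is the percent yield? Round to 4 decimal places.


% yield = 100 * actual / theoretical
% yield = 100 * 48.28 / 69.53
% yield = 69.43765281 %, rounded to 4 dp:

69.4377 %


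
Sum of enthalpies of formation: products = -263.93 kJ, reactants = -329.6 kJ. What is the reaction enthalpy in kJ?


dH_rxn = sum(dH_f products) - sum(dH_f reactants)
dH_rxn = -263.93 - (-329.6)
dH_rxn = 65.67 kJ:

65.67 kJ


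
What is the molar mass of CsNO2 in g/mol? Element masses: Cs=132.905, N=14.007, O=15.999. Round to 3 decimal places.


M = sum(count * atomic_mass) over atoms.
M = 1*132.905 + 1*14.007 + 2*15.999
M = 132.905 + 14.007 + 31.998
M = 178.91 g/mol, rounded to 3 dp:

178.910 g/mol


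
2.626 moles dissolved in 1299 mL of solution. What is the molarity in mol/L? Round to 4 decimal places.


Convert volume to liters: V_L = V_mL / 1000.
V_L = 1299 / 1000 = 1.299 L
M = n / V_L = 2.626 / 1.299
M = 2.02155504 mol/L, rounded to 4 dp:

2.0216 mol/L


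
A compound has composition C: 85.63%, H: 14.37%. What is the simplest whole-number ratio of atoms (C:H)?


Assume 100 g of compound, divide each mass% by atomic mass to get moles, then normalize by the smallest to get a raw atom ratio.
Moles per 100 g: C: 85.63/12.011 = 7.1293, H: 14.37/1.008 = 14.256
Raw ratio (divide by min = 7.1293): C: 1.0, H: 2.0
Multiply by 1 to clear fractions: C: 1.0 ~= 1, H: 2.0 ~= 2
Reduce by GCD to get the simplest whole-number ratio:

1:2


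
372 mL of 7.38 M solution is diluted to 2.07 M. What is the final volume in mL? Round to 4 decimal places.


Dilution: M1*V1 = M2*V2, solve for V2.
V2 = M1*V1 / M2
V2 = 7.38 * 372 / 2.07
V2 = 2745.36 / 2.07
V2 = 1326.26086957 mL, rounded to 4 dp:

1326.2609 mL


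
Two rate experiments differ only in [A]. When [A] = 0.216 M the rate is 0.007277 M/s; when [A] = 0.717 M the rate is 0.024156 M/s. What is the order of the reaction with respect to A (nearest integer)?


Rate is proportional to [A]^n, so rate2/rate1 = ([A]2/[A]1)^n. Take logs to solve for n.
rate2/rate1 = 0.024156 / 0.007277 = 3.3195
[A]2/[A]1 = 0.717 / 0.216 = 3.3194
n = ln(3.3195) / ln(3.3194) = 1.0
Nearest integer order:

1


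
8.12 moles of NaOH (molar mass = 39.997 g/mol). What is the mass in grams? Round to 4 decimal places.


mass = n * M
mass = 8.12 * 39.997
mass = 324.77564 g, rounded to 4 dp:

324.7756 g


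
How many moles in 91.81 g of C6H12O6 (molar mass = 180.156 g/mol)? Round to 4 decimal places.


n = mass / M
n = 91.81 / 180.156
n = 0.50961389 mol, rounded to 4 dp:

0.5096 mol


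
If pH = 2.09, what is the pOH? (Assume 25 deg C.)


At 25 deg C, pH + pOH = 14.
pOH = 14 - pH = 14 - 2.09
pOH = 11.91:

11.91


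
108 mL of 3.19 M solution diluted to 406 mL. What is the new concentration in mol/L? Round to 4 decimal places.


Dilution: M1*V1 = M2*V2, solve for M2.
M2 = M1*V1 / V2
M2 = 3.19 * 108 / 406
M2 = 344.52 / 406
M2 = 0.84857143 mol/L, rounded to 4 dp:

0.8486 mol/L


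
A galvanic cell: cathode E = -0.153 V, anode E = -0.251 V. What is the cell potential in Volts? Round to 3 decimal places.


Standard cell potential: E_cell = E_cathode - E_anode.
E_cell = -0.153 - (-0.251)
E_cell = 0.098 V, rounded to 3 dp:

0.098 V


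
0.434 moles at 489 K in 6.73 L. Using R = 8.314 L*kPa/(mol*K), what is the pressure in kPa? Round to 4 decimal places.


PV = nRT, solve for P = nRT / V.
nRT = 0.434 * 8.314 * 489 = 1764.447
P = 1764.447 / 6.73
P = 262.17637444 kPa, rounded to 4 dp:

262.1764 kPa


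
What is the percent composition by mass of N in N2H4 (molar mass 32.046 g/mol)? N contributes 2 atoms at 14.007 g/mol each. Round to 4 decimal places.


pct = 100 * (n_elem * M_elem) / M_total
mass_contribution = 2 * 14.007 = 28.014 g/mol
pct = 100 * 28.014 / 32.046
pct = 87.4180865 %, rounded to 4 dp:

87.4181 %


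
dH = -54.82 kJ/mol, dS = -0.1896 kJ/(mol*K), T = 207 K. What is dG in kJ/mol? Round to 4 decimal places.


Gibbs: dG = dH - T*dS (consistent units, dS already in kJ/(mol*K)).
T*dS = 207 * -0.1896 = -39.2472
dG = -54.82 - (-39.2472)
dG = -15.5728 kJ/mol, rounded to 4 dp:

-15.5728 kJ/mol


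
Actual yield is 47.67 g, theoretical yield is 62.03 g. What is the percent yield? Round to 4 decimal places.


% yield = 100 * actual / theoretical
% yield = 100 * 47.67 / 62.03
% yield = 76.84991133 %, rounded to 4 dp:

76.8499 %


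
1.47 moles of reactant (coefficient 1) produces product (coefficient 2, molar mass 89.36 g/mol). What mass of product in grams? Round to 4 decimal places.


Use the coefficient ratio to convert reactant moles to product moles, then multiply by the product's molar mass.
moles_P = moles_R * (coeff_P / coeff_R) = 1.47 * (2/1) = 2.94
mass_P = moles_P * M_P = 2.94 * 89.36
mass_P = 262.7184 g, rounded to 4 dp:

262.7184 g


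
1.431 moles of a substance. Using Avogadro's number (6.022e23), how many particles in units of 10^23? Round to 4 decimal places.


N = n * NA, then divide by 1e23 for the requested units.
N / 1e23 = n * 6.022
N / 1e23 = 1.431 * 6.022
N / 1e23 = 8.617482, rounded to 4 dp:

8.6175


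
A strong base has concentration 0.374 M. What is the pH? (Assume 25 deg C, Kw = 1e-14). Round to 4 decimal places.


A strong base dissociates completely, so [OH-] equals the given concentration.
pOH = -log10([OH-]) = -log10(0.374) = 0.427128
pH = 14 - pOH = 14 - 0.427128
pH = 13.572872, rounded to 4 dp:

13.5729


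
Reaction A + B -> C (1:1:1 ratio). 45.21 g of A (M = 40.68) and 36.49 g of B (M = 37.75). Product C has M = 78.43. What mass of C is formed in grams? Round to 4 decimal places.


Find moles of each reactant; the smaller value is the limiting reagent in a 1:1:1 reaction, so moles_C equals moles of the limiter.
n_A = mass_A / M_A = 45.21 / 40.68 = 1.111357 mol
n_B = mass_B / M_B = 36.49 / 37.75 = 0.966623 mol
Limiting reagent: B (smaller), n_limiting = 0.966623 mol
mass_C = n_limiting * M_C = 0.966623 * 78.43
mass_C = 75.81224189 g, rounded to 4 dp:

75.8122 g


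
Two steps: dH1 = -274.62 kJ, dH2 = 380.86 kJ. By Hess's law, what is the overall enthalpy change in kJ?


Hess's law: enthalpy is a state function, so add the step enthalpies.
dH_total = dH1 + dH2 = -274.62 + (380.86)
dH_total = 106.24 kJ:

106.24 kJ


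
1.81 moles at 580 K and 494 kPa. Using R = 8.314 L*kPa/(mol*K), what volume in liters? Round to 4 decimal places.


PV = nRT, solve for V = nRT / P.
nRT = 1.81 * 8.314 * 580 = 8728.0372
V = 8728.0372 / 494
V = 17.6680915 L, rounded to 4 dp:

17.6681 L


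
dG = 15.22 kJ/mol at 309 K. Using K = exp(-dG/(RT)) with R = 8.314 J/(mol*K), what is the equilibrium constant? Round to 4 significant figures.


dG is in kJ/mol; multiply by 1000 to match R in J/(mol*K).
RT = 8.314 * 309 = 2569.026 J/mol
exponent = -dG*1000 / (RT) = -(15.22*1000) / 2569.026 = -5.92442428
K = exp(-5.92442428)
K = 0.0026733463, rounded to 4 significant figures:

0.002673


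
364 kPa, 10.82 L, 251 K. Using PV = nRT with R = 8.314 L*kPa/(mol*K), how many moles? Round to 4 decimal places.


PV = nRT, solve for n = PV / (RT).
PV = 364 * 10.82 = 3938.48
RT = 8.314 * 251 = 2086.814
n = 3938.48 / 2086.814
n = 1.88731722 mol, rounded to 4 dp:

1.8873 mol


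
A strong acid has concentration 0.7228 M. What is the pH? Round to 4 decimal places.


A strong acid dissociates completely, so [H+] equals the given concentration.
pH = -log10([H+]) = -log10(0.7228)
pH = 0.14098186, rounded to 4 dp:

0.1410


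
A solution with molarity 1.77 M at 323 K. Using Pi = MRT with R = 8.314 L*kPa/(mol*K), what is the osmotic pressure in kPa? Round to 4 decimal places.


Osmotic pressure (van't Hoff): Pi = M*R*T.
RT = 8.314 * 323 = 2685.422
Pi = 1.77 * 2685.422
Pi = 4753.19694 kPa, rounded to 4 dp:

4753.1969 kPa


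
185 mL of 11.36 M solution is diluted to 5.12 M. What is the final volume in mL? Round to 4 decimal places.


Dilution: M1*V1 = M2*V2, solve for V2.
V2 = M1*V1 / M2
V2 = 11.36 * 185 / 5.12
V2 = 2101.6 / 5.12
V2 = 410.46875 mL, rounded to 4 dp:

410.4688 mL


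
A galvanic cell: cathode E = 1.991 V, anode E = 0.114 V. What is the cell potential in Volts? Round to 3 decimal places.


Standard cell potential: E_cell = E_cathode - E_anode.
E_cell = 1.991 - (0.114)
E_cell = 1.877 V, rounded to 3 dp:

1.877 V


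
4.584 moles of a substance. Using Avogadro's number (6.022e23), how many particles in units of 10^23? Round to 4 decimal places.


N = n * NA, then divide by 1e23 for the requested units.
N / 1e23 = n * 6.022
N / 1e23 = 4.584 * 6.022
N / 1e23 = 27.604848, rounded to 4 dp:

27.6048


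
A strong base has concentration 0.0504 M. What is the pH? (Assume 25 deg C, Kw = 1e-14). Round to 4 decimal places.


A strong base dissociates completely, so [OH-] equals the given concentration.
pOH = -log10([OH-]) = -log10(0.0504) = 1.297569
pH = 14 - pOH = 14 - 1.297569
pH = 12.702431, rounded to 4 dp:

12.7024


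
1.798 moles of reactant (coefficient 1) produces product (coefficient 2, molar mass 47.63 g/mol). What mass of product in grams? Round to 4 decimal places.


Use the coefficient ratio to convert reactant moles to product moles, then multiply by the product's molar mass.
moles_P = moles_R * (coeff_P / coeff_R) = 1.798 * (2/1) = 3.596
mass_P = moles_P * M_P = 3.596 * 47.63
mass_P = 171.27748 g, rounded to 4 dp:

171.2775 g


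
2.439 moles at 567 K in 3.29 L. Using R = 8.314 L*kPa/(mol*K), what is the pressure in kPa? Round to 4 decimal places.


PV = nRT, solve for P = nRT / V.
nRT = 2.439 * 8.314 * 567 = 11497.5387
P = 11497.5387 / 3.29
P = 3494.69261398 kPa, rounded to 4 dp:

3494.6926 kPa


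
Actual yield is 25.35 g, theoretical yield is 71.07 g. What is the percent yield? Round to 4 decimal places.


% yield = 100 * actual / theoretical
% yield = 100 * 25.35 / 71.07
% yield = 35.66905867 %, rounded to 4 dp:

35.6691 %


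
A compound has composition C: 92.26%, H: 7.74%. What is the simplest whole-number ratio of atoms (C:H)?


Assume 100 g of compound, divide each mass% by atomic mass to get moles, then normalize by the smallest to get a raw atom ratio.
Moles per 100 g: C: 92.26/12.011 = 7.6813, H: 7.74/1.008 = 7.6786
Raw ratio (divide by min = 7.6786): C: 1.0, H: 1.0
Multiply by 1 to clear fractions: C: 1.0 ~= 1, H: 1.0 ~= 1
Reduce by GCD to get the simplest whole-number ratio:

1:1


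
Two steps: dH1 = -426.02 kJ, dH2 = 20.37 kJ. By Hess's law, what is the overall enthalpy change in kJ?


Hess's law: enthalpy is a state function, so add the step enthalpies.
dH_total = dH1 + dH2 = -426.02 + (20.37)
dH_total = -405.65 kJ:

-405.65 kJ


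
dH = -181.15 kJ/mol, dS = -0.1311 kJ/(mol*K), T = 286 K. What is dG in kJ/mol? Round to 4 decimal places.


Gibbs: dG = dH - T*dS (consistent units, dS already in kJ/(mol*K)).
T*dS = 286 * -0.1311 = -37.4946
dG = -181.15 - (-37.4946)
dG = -143.6554 kJ/mol, rounded to 4 dp:

-143.6554 kJ/mol


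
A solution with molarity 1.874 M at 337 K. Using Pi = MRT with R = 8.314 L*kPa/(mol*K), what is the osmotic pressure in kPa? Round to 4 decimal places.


Osmotic pressure (van't Hoff): Pi = M*R*T.
RT = 8.314 * 337 = 2801.818
Pi = 1.874 * 2801.818
Pi = 5250.606932 kPa, rounded to 4 dp:

5250.6069 kPa


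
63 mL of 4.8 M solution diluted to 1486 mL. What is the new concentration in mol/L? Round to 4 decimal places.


Dilution: M1*V1 = M2*V2, solve for M2.
M2 = M1*V1 / V2
M2 = 4.8 * 63 / 1486
M2 = 302.4 / 1486
M2 = 0.20349933 mol/L, rounded to 4 dp:

0.2035 mol/L


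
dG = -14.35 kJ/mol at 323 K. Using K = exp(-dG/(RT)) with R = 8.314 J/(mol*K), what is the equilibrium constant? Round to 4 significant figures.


dG is in kJ/mol; multiply by 1000 to match R in J/(mol*K).
RT = 8.314 * 323 = 2685.422 J/mol
exponent = -dG*1000 / (RT) = -(-14.35*1000) / 2685.422 = 5.34366666
K = exp(5.34366666)
K = 209.27866, rounded to 4 significant figures:

209.3


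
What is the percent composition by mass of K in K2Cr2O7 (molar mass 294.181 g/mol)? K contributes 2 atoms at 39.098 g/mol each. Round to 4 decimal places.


pct = 100 * (n_elem * M_elem) / M_total
mass_contribution = 2 * 39.098 = 78.196 g/mol
pct = 100 * 78.196 / 294.181
pct = 26.58091447 %, rounded to 4 dp:

26.5809 %


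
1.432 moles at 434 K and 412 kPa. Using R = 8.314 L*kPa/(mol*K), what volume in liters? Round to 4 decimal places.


PV = nRT, solve for V = nRT / P.
nRT = 1.432 * 8.314 * 434 = 5167.0512
V = 5167.0512 / 412
V = 12.54138641 L, rounded to 4 dp:

12.5414 L


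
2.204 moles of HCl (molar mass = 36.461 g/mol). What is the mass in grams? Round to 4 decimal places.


mass = n * M
mass = 2.204 * 36.461
mass = 80.360044 g, rounded to 4 dp:

80.3600 g


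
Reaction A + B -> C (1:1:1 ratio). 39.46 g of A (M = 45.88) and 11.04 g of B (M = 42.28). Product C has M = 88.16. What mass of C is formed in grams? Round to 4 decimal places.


Find moles of each reactant; the smaller value is the limiting reagent in a 1:1:1 reaction, so moles_C equals moles of the limiter.
n_A = mass_A / M_A = 39.46 / 45.88 = 0.86007 mol
n_B = mass_B / M_B = 11.04 / 42.28 = 0.261116 mol
Limiting reagent: B (smaller), n_limiting = 0.261116 mol
mass_C = n_limiting * M_C = 0.261116 * 88.16
mass_C = 23.01998656 g, rounded to 4 dp:

23.0200 g


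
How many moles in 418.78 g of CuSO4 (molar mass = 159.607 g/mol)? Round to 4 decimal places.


n = mass / M
n = 418.78 / 159.607
n = 2.62381976 mol, rounded to 4 dp:

2.6238 mol


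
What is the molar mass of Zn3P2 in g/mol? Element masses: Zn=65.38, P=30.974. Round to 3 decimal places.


M = sum(count * atomic_mass) over atoms.
M = 3*65.38 + 2*30.974
M = 196.14 + 61.948
M = 258.088 g/mol, rounded to 3 dp:

258.088 g/mol


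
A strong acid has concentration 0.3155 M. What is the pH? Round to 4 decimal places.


A strong acid dissociates completely, so [H+] equals the given concentration.
pH = -log10([H+]) = -log10(0.3155)
pH = 0.50100064, rounded to 4 dp:

0.5010


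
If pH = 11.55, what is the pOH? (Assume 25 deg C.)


At 25 deg C, pH + pOH = 14.
pOH = 14 - pH = 14 - 11.55
pOH = 2.45:

2.45


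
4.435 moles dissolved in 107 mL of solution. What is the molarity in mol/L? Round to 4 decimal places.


Convert volume to liters: V_L = V_mL / 1000.
V_L = 107 / 1000 = 0.107 L
M = n / V_L = 4.435 / 0.107
M = 41.44859813 mol/L, rounded to 4 dp:

41.4486 mol/L


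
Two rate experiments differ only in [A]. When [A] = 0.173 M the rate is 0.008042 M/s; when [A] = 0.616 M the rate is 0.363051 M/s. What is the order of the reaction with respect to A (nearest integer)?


Rate is proportional to [A]^n, so rate2/rate1 = ([A]2/[A]1)^n. Take logs to solve for n.
rate2/rate1 = 0.363051 / 0.008042 = 45.1444
[A]2/[A]1 = 0.616 / 0.173 = 3.5607
n = ln(45.1444) / ln(3.5607) = 3.0
Nearest integer order:

3


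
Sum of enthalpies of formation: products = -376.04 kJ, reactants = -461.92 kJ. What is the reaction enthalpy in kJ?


dH_rxn = sum(dH_f products) - sum(dH_f reactants)
dH_rxn = -376.04 - (-461.92)
dH_rxn = 85.88 kJ:

85.88 kJ


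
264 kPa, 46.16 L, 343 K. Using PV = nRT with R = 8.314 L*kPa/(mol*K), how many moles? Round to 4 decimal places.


PV = nRT, solve for n = PV / (RT).
PV = 264 * 46.16 = 12186.24
RT = 8.314 * 343 = 2851.702
n = 12186.24 / 2851.702
n = 4.27332169 mol, rounded to 4 dp:

4.2733 mol


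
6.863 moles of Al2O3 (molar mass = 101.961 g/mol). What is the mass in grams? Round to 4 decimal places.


mass = n * M
mass = 6.863 * 101.961
mass = 699.758343 g, rounded to 4 dp:

699.7583 g


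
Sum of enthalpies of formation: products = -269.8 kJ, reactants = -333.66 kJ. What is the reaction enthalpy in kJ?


dH_rxn = sum(dH_f products) - sum(dH_f reactants)
dH_rxn = -269.8 - (-333.66)
dH_rxn = 63.86 kJ:

63.86 kJ


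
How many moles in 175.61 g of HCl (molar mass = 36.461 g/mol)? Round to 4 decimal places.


n = mass / M
n = 175.61 / 36.461
n = 4.81637914 mol, rounded to 4 dp:

4.8164 mol


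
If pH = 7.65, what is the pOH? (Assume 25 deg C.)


At 25 deg C, pH + pOH = 14.
pOH = 14 - pH = 14 - 7.65
pOH = 6.35:

6.35


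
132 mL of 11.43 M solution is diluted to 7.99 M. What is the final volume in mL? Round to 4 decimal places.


Dilution: M1*V1 = M2*V2, solve for V2.
V2 = M1*V1 / M2
V2 = 11.43 * 132 / 7.99
V2 = 1508.76 / 7.99
V2 = 188.8310388 mL, rounded to 4 dp:

188.8310 mL


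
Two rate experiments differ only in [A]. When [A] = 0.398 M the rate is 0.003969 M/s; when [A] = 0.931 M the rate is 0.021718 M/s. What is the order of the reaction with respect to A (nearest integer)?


Rate is proportional to [A]^n, so rate2/rate1 = ([A]2/[A]1)^n. Take logs to solve for n.
rate2/rate1 = 0.021718 / 0.003969 = 5.4719
[A]2/[A]1 = 0.931 / 0.398 = 2.3392
n = ln(5.4719) / ln(2.3392) = 2.0
Nearest integer order:

2


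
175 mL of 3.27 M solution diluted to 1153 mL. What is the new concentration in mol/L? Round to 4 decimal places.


Dilution: M1*V1 = M2*V2, solve for M2.
M2 = M1*V1 / V2
M2 = 3.27 * 175 / 1153
M2 = 572.25 / 1153
M2 = 0.49631396 mol/L, rounded to 4 dp:

0.4963 mol/L


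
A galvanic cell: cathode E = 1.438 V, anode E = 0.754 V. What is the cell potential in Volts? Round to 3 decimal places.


Standard cell potential: E_cell = E_cathode - E_anode.
E_cell = 1.438 - (0.754)
E_cell = 0.684 V, rounded to 3 dp:

0.684 V


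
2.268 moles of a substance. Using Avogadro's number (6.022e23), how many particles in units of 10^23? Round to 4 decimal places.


N = n * NA, then divide by 1e23 for the requested units.
N / 1e23 = n * 6.022
N / 1e23 = 2.268 * 6.022
N / 1e23 = 13.657896, rounded to 4 dp:

13.6579


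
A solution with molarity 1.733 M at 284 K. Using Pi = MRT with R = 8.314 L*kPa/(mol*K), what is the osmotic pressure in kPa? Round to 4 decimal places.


Osmotic pressure (van't Hoff): Pi = M*R*T.
RT = 8.314 * 284 = 2361.176
Pi = 1.733 * 2361.176
Pi = 4091.918008 kPa, rounded to 4 dp:

4091.9180 kPa


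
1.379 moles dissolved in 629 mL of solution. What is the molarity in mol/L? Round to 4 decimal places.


Convert volume to liters: V_L = V_mL / 1000.
V_L = 629 / 1000 = 0.629 L
M = n / V_L = 1.379 / 0.629
M = 2.19236884 mol/L, rounded to 4 dp:

2.1924 mol/L


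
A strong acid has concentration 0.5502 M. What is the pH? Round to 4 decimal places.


A strong acid dissociates completely, so [H+] equals the given concentration.
pH = -log10([H+]) = -log10(0.5502)
pH = 0.25947941, rounded to 4 dp:

0.2595


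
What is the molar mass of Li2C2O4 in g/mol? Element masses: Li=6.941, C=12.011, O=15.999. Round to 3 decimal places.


M = sum(count * atomic_mass) over atoms.
M = 2*6.941 + 2*12.011 + 4*15.999
M = 13.882 + 24.022 + 63.996
M = 101.9 g/mol, rounded to 3 dp:

101.900 g/mol


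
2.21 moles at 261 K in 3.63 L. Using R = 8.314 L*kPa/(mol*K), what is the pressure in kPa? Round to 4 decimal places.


PV = nRT, solve for P = nRT / V.
nRT = 2.21 * 8.314 * 261 = 4795.5983
P = 4795.5983 / 3.63
P = 1321.10146006 kPa, rounded to 4 dp:

1321.1015 kPa


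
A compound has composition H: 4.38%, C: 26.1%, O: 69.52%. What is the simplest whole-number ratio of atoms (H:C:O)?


Assume 100 g of compound, divide each mass% by atomic mass to get moles, then normalize by the smallest to get a raw atom ratio.
Moles per 100 g: H: 4.38/1.008 = 4.3452, C: 26.1/12.011 = 2.173, O: 69.52/15.999 = 4.3453
Raw ratio (divide by min = 2.173): H: 2.0, C: 1.0, O: 2.0
Multiply by 1 to clear fractions: H: 2.0 ~= 2, C: 1.0 ~= 1, O: 2.0 ~= 2
Reduce by GCD to get the simplest whole-number ratio:

2:1:2


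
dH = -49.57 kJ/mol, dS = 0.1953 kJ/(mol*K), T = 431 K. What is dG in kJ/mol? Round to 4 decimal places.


Gibbs: dG = dH - T*dS (consistent units, dS already in kJ/(mol*K)).
T*dS = 431 * 0.1953 = 84.1743
dG = -49.57 - (84.1743)
dG = -133.7443 kJ/mol, rounded to 4 dp:

-133.7443 kJ/mol


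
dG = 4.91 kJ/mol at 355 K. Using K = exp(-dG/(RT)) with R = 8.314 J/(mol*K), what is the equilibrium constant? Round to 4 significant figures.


dG is in kJ/mol; multiply by 1000 to match R in J/(mol*K).
RT = 8.314 * 355 = 2951.47 J/mol
exponent = -dG*1000 / (RT) = -(4.91*1000) / 2951.47 = -1.66357781
K = exp(-1.66357781)
K = 0.18945991, rounded to 4 significant figures:

0.1895


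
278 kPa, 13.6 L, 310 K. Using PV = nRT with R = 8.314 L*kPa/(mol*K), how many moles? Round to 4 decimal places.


PV = nRT, solve for n = PV / (RT).
PV = 278 * 13.6 = 3780.8
RT = 8.314 * 310 = 2577.34
n = 3780.8 / 2577.34
n = 1.46693878 mol, rounded to 4 dp:

1.4669 mol


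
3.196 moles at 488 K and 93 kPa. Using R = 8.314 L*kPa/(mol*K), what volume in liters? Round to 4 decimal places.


PV = nRT, solve for V = nRT / P.
nRT = 3.196 * 8.314 * 488 = 12966.9135
V = 12966.9135 / 93
V = 139.42917742 L, rounded to 4 dp:

139.4292 L


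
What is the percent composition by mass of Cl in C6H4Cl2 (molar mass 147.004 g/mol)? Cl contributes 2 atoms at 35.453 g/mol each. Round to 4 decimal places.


pct = 100 * (n_elem * M_elem) / M_total
mass_contribution = 2 * 35.453 = 70.906 g/mol
pct = 100 * 70.906 / 147.004
pct = 48.23406166 %, rounded to 4 dp:

48.2341 %


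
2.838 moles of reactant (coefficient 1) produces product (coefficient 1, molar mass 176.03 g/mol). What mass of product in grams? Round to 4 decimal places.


Use the coefficient ratio to convert reactant moles to product moles, then multiply by the product's molar mass.
moles_P = moles_R * (coeff_P / coeff_R) = 2.838 * (1/1) = 2.838
mass_P = moles_P * M_P = 2.838 * 176.03
mass_P = 499.57314 g, rounded to 4 dp:

499.5731 g


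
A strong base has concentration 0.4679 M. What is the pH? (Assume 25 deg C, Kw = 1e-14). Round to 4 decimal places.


A strong base dissociates completely, so [OH-] equals the given concentration.
pOH = -log10([OH-]) = -log10(0.4679) = 0.329847
pH = 14 - pOH = 14 - 0.329847
pH = 13.670153, rounded to 4 dp:

13.6702


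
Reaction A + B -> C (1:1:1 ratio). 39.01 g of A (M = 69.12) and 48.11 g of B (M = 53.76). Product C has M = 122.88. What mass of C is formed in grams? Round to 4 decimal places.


Find moles of each reactant; the smaller value is the limiting reagent in a 1:1:1 reaction, so moles_C equals moles of the limiter.
n_A = mass_A / M_A = 39.01 / 69.12 = 0.564381 mol
n_B = mass_B / M_B = 48.11 / 53.76 = 0.894903 mol
Limiting reagent: A (smaller), n_limiting = 0.564381 mol
mass_C = n_limiting * M_C = 0.564381 * 122.88
mass_C = 69.35113728 g, rounded to 4 dp:

69.3511 g


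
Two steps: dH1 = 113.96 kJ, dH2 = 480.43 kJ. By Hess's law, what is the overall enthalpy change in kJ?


Hess's law: enthalpy is a state function, so add the step enthalpies.
dH_total = dH1 + dH2 = 113.96 + (480.43)
dH_total = 594.39 kJ:

594.39 kJ


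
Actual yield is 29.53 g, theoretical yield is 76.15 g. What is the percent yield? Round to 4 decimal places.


% yield = 100 * actual / theoretical
% yield = 100 * 29.53 / 76.15
% yield = 38.7787262 %, rounded to 4 dp:

38.7787 %


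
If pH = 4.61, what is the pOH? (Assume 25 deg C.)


At 25 deg C, pH + pOH = 14.
pOH = 14 - pH = 14 - 4.61
pOH = 9.39:

9.39


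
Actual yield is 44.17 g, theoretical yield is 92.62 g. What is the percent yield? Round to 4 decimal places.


% yield = 100 * actual / theoretical
% yield = 100 * 44.17 / 92.62
% yield = 47.68948391 %, rounded to 4 dp:

47.6895 %


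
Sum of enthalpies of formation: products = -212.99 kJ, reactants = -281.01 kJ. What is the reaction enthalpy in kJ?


dH_rxn = sum(dH_f products) - sum(dH_f reactants)
dH_rxn = -212.99 - (-281.01)
dH_rxn = 68.02 kJ:

68.02 kJ


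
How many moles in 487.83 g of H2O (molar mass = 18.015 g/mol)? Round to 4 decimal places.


n = mass / M
n = 487.83 / 18.015
n = 27.07910075 mol, rounded to 4 dp:

27.0791 mol


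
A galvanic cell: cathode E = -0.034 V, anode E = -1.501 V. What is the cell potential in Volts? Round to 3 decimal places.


Standard cell potential: E_cell = E_cathode - E_anode.
E_cell = -0.034 - (-1.501)
E_cell = 1.467 V, rounded to 3 dp:

1.467 V


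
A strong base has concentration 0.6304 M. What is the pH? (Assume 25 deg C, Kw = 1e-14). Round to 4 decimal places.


A strong base dissociates completely, so [OH-] equals the given concentration.
pOH = -log10([OH-]) = -log10(0.6304) = 0.200384
pH = 14 - pOH = 14 - 0.200384
pH = 13.799616, rounded to 4 dp:

13.7996


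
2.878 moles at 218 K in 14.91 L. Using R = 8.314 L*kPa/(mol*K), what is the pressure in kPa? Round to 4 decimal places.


PV = nRT, solve for P = nRT / V.
nRT = 2.878 * 8.314 * 218 = 5216.2369
P = 5216.2369 / 14.91
P = 349.84821596 kPa, rounded to 4 dp:

349.8482 kPa


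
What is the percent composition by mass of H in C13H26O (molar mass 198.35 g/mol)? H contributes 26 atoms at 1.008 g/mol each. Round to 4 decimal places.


pct = 100 * (n_elem * M_elem) / M_total
mass_contribution = 26 * 1.008 = 26.208 g/mol
pct = 100 * 26.208 / 198.35
pct = 13.21300731 %, rounded to 4 dp:

13.2130 %


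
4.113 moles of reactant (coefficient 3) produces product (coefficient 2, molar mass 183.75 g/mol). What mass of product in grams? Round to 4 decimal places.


Use the coefficient ratio to convert reactant moles to product moles, then multiply by the product's molar mass.
moles_P = moles_R * (coeff_P / coeff_R) = 4.113 * (2/3) = 2.742
mass_P = moles_P * M_P = 2.742 * 183.75
mass_P = 503.8425 g, rounded to 4 dp:

503.8425 g


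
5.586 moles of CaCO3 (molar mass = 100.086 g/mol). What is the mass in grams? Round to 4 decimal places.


mass = n * M
mass = 5.586 * 100.086
mass = 559.080396 g, rounded to 4 dp:

559.0804 g


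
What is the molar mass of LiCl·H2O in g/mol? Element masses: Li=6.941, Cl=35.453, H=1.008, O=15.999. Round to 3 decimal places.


M = sum(count * atomic_mass) over atoms.
M = 1*6.941 + 1*35.453 + 2*1.008 + 1*15.999
M = 6.941 + 35.453 + 2.016 + 15.999
M = 60.409 g/mol, rounded to 3 dp:

60.409 g/mol


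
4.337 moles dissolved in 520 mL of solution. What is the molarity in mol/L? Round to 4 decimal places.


Convert volume to liters: V_L = V_mL / 1000.
V_L = 520 / 1000 = 0.52 L
M = n / V_L = 4.337 / 0.52
M = 8.34038462 mol/L, rounded to 4 dp:

8.3404 mol/L


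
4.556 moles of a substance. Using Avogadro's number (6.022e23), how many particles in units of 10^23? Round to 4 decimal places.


N = n * NA, then divide by 1e23 for the requested units.
N / 1e23 = n * 6.022
N / 1e23 = 4.556 * 6.022
N / 1e23 = 27.436232, rounded to 4 dp:

27.4362


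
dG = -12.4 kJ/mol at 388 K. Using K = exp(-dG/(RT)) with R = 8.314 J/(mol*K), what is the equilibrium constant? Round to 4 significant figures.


dG is in kJ/mol; multiply by 1000 to match R in J/(mol*K).
RT = 8.314 * 388 = 3225.832 J/mol
exponent = -dG*1000 / (RT) = -(-12.4*1000) / 3225.832 = 3.84396956
K = exp(3.84396956)
K = 46.710527, rounded to 4 significant figures:

46.71


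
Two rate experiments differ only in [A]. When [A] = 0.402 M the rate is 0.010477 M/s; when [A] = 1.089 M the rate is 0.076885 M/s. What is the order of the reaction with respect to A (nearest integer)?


Rate is proportional to [A]^n, so rate2/rate1 = ([A]2/[A]1)^n. Take logs to solve for n.
rate2/rate1 = 0.076885 / 0.010477 = 7.3385
[A]2/[A]1 = 1.089 / 0.402 = 2.709
n = ln(7.3385) / ln(2.709) = 2.0
Nearest integer order:

2


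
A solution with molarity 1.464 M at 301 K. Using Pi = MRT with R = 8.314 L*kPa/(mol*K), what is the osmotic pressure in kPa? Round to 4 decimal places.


Osmotic pressure (van't Hoff): Pi = M*R*T.
RT = 8.314 * 301 = 2502.514
Pi = 1.464 * 2502.514
Pi = 3663.680496 kPa, rounded to 4 dp:

3663.6805 kPa


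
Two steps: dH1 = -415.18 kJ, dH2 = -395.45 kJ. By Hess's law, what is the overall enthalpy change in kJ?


Hess's law: enthalpy is a state function, so add the step enthalpies.
dH_total = dH1 + dH2 = -415.18 + (-395.45)
dH_total = -810.63 kJ:

-810.63 kJ


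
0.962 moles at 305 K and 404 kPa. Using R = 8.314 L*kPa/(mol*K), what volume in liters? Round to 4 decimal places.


PV = nRT, solve for V = nRT / P.
nRT = 0.962 * 8.314 * 305 = 2439.4107
V = 2439.4107 / 404
V = 6.0381453 L, rounded to 4 dp:

6.0381 L


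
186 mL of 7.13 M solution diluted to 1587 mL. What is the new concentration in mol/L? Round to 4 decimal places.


Dilution: M1*V1 = M2*V2, solve for M2.
M2 = M1*V1 / V2
M2 = 7.13 * 186 / 1587
M2 = 1326.18 / 1587
M2 = 0.83565217 mol/L, rounded to 4 dp:

0.8357 mol/L


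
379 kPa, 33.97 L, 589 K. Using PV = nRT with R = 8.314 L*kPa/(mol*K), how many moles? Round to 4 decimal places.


PV = nRT, solve for n = PV / (RT).
PV = 379 * 33.97 = 12874.63
RT = 8.314 * 589 = 4896.946
n = 12874.63 / 4896.946
n = 2.62911415 mol, rounded to 4 dp:

2.6291 mol


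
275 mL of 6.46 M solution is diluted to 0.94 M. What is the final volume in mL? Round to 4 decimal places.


Dilution: M1*V1 = M2*V2, solve for V2.
V2 = M1*V1 / M2
V2 = 6.46 * 275 / 0.94
V2 = 1776.5 / 0.94
V2 = 1889.89361702 mL, rounded to 4 dp:

1889.8936 mL


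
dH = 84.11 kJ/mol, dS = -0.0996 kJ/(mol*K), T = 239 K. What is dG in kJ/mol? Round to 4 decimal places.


Gibbs: dG = dH - T*dS (consistent units, dS already in kJ/(mol*K)).
T*dS = 239 * -0.0996 = -23.8044
dG = 84.11 - (-23.8044)
dG = 107.9144 kJ/mol, rounded to 4 dp:

107.9144 kJ/mol


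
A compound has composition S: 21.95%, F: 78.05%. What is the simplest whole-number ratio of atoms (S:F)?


Assume 100 g of compound, divide each mass% by atomic mass to get moles, then normalize by the smallest to get a raw atom ratio.
Moles per 100 g: S: 21.95/32.065 = 0.6845, F: 78.05/18.998 = 4.1083
Raw ratio (divide by min = 0.6845): S: 1.0, F: 6.002
Multiply by 1 to clear fractions: S: 1.0 ~= 1, F: 6.002 ~= 6
Reduce by GCD to get the simplest whole-number ratio:

1:6


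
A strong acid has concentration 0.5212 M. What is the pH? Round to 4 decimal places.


A strong acid dissociates completely, so [H+] equals the given concentration.
pH = -log10([H+]) = -log10(0.5212)
pH = 0.28299559, rounded to 4 dp:

0.2830


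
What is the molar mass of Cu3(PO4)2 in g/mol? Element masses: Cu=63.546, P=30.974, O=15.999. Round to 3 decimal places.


M = sum(count * atomic_mass) over atoms.
M = 3*63.546 + 2*30.974 + 8*15.999
M = 190.638 + 61.948 + 127.992
M = 380.578 g/mol, rounded to 3 dp:

380.578 g/mol


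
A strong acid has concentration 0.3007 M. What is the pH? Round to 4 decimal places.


A strong acid dissociates completely, so [H+] equals the given concentration.
pH = -log10([H+]) = -log10(0.3007)
pH = 0.52186657, rounded to 4 dp:

0.5219


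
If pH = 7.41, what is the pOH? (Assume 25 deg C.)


At 25 deg C, pH + pOH = 14.
pOH = 14 - pH = 14 - 7.41
pOH = 6.59:

6.59


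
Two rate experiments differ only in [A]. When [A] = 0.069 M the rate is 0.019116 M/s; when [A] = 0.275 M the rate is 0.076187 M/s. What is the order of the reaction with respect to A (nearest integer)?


Rate is proportional to [A]^n, so rate2/rate1 = ([A]2/[A]1)^n. Take logs to solve for n.
rate2/rate1 = 0.076187 / 0.019116 = 3.9855
[A]2/[A]1 = 0.275 / 0.069 = 3.9855
n = ln(3.9855) / ln(3.9855) = 1.0
Nearest integer order:

1


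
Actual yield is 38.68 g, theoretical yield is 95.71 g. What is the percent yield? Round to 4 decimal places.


% yield = 100 * actual / theoretical
% yield = 100 * 38.68 / 95.71
% yield = 40.41374987 %, rounded to 4 dp:

40.4137 %


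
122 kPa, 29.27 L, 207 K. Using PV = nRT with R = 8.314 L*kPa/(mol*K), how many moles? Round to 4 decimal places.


PV = nRT, solve for n = PV / (RT).
PV = 122 * 29.27 = 3570.94
RT = 8.314 * 207 = 1720.998
n = 3570.94 / 1720.998
n = 2.07492397 mol, rounded to 4 dp:

2.0749 mol


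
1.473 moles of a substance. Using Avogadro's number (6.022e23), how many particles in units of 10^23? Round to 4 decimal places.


N = n * NA, then divide by 1e23 for the requested units.
N / 1e23 = n * 6.022
N / 1e23 = 1.473 * 6.022
N / 1e23 = 8.870406, rounded to 4 dp:

8.8704


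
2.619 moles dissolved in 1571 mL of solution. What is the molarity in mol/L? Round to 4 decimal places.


Convert volume to liters: V_L = V_mL / 1000.
V_L = 1571 / 1000 = 1.571 L
M = n / V_L = 2.619 / 1.571
M = 1.66709102 mol/L, rounded to 4 dp:

1.6671 mol/L


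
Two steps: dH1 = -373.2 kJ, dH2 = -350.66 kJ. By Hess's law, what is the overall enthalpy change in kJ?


Hess's law: enthalpy is a state function, so add the step enthalpies.
dH_total = dH1 + dH2 = -373.2 + (-350.66)
dH_total = -723.86 kJ:

-723.86 kJ


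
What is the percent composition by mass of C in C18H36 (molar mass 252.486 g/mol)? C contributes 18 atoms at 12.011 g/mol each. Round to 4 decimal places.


pct = 100 * (n_elem * M_elem) / M_total
mass_contribution = 18 * 12.011 = 216.198 g/mol
pct = 100 * 216.198 / 252.486
pct = 85.62771797 %, rounded to 4 dp:

85.6277 %


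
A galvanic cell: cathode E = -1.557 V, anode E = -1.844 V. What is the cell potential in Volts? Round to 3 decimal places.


Standard cell potential: E_cell = E_cathode - E_anode.
E_cell = -1.557 - (-1.844)
E_cell = 0.287 V, rounded to 3 dp:

0.287 V


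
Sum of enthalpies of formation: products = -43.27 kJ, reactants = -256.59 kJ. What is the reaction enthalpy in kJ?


dH_rxn = sum(dH_f products) - sum(dH_f reactants)
dH_rxn = -43.27 - (-256.59)
dH_rxn = 213.32 kJ:

213.32 kJ


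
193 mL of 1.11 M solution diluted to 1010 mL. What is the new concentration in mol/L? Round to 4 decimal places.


Dilution: M1*V1 = M2*V2, solve for M2.
M2 = M1*V1 / V2
M2 = 1.11 * 193 / 1010
M2 = 214.23 / 1010
M2 = 0.21210891 mol/L, rounded to 4 dp:

0.2121 mol/L


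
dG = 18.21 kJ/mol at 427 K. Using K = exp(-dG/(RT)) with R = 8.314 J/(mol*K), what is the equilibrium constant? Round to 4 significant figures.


dG is in kJ/mol; multiply by 1000 to match R in J/(mol*K).
RT = 8.314 * 427 = 3550.078 J/mol
exponent = -dG*1000 / (RT) = -(18.21*1000) / 3550.078 = -5.12946476
K = exp(-5.12946476)
K = 0.0059197281, rounded to 4 significant figures:

0.005920


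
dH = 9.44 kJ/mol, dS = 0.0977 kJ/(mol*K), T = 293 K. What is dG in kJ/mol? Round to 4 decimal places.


Gibbs: dG = dH - T*dS (consistent units, dS already in kJ/(mol*K)).
T*dS = 293 * 0.0977 = 28.6261
dG = 9.44 - (28.6261)
dG = -19.1861 kJ/mol, rounded to 4 dp:

-19.1861 kJ/mol


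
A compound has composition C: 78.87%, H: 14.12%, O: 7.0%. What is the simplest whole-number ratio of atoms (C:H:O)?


Assume 100 g of compound, divide each mass% by atomic mass to get moles, then normalize by the smallest to get a raw atom ratio.
Moles per 100 g: C: 78.87/12.011 = 6.5665, H: 14.12/1.008 = 14.0079, O: 7.0/15.999 = 0.4375
Raw ratio (divide by min = 0.4375): C: 15.008, H: 32.016, O: 1.0
Multiply by 1 to clear fractions: C: 15.008 ~= 15, H: 32.016 ~= 32, O: 1.0 ~= 1
Reduce by GCD to get the simplest whole-number ratio:

15:32:1


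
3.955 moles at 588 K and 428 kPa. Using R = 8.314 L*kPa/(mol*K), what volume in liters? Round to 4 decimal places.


PV = nRT, solve for V = nRT / P.
nRT = 3.955 * 8.314 * 588 = 19334.5396
V = 19334.5396 / 428
V = 45.17415794 L, rounded to 4 dp:

45.1742 L


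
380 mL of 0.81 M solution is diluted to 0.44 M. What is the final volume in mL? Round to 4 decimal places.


Dilution: M1*V1 = M2*V2, solve for V2.
V2 = M1*V1 / M2
V2 = 0.81 * 380 / 0.44
V2 = 307.8 / 0.44
V2 = 699.54545455 mL, rounded to 4 dp:

699.5455 mL


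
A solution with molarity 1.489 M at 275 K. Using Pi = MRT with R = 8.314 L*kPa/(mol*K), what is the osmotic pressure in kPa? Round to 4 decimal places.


Osmotic pressure (van't Hoff): Pi = M*R*T.
RT = 8.314 * 275 = 2286.35
Pi = 1.489 * 2286.35
Pi = 3404.37515 kPa, rounded to 4 dp:

3404.3752 kPa


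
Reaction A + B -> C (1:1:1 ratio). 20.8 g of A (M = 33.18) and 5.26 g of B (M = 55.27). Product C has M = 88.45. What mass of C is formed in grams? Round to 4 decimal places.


Find moles of each reactant; the smaller value is the limiting reagent in a 1:1:1 reaction, so moles_C equals moles of the limiter.
n_A = mass_A / M_A = 20.8 / 33.18 = 0.626884 mol
n_B = mass_B / M_B = 5.26 / 55.27 = 0.095169 mol
Limiting reagent: B (smaller), n_limiting = 0.095169 mol
mass_C = n_limiting * M_C = 0.095169 * 88.45
mass_C = 8.41769805 g, rounded to 4 dp:

8.4177 g


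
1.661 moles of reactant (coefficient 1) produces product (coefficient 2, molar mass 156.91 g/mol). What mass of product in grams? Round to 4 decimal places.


Use the coefficient ratio to convert reactant moles to product moles, then multiply by the product's molar mass.
moles_P = moles_R * (coeff_P / coeff_R) = 1.661 * (2/1) = 3.322
mass_P = moles_P * M_P = 3.322 * 156.91
mass_P = 521.25502 g, rounded to 4 dp:

521.2550 g


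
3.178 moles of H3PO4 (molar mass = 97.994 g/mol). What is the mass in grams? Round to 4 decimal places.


mass = n * M
mass = 3.178 * 97.994
mass = 311.424932 g, rounded to 4 dp:

311.4249 g


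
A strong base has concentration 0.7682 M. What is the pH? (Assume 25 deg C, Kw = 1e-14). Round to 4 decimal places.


A strong base dissociates completely, so [OH-] equals the given concentration.
pOH = -log10([OH-]) = -log10(0.7682) = 0.114526
pH = 14 - pOH = 14 - 0.114526
pH = 13.885474, rounded to 4 dp:

13.8855


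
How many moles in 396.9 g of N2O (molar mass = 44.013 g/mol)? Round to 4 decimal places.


n = mass / M
n = 396.9 / 44.013
n = 9.0177902 mol, rounded to 4 dp:

9.0178 mol


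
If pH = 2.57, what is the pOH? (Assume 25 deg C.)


At 25 deg C, pH + pOH = 14.
pOH = 14 - pH = 14 - 2.57
pOH = 11.43:

11.43


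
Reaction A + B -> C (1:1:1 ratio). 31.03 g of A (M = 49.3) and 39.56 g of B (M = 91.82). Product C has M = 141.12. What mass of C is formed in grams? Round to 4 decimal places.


Find moles of each reactant; the smaller value is the limiting reagent in a 1:1:1 reaction, so moles_C equals moles of the limiter.
n_A = mass_A / M_A = 31.03 / 49.3 = 0.629412 mol
n_B = mass_B / M_B = 39.56 / 91.82 = 0.430843 mol
Limiting reagent: B (smaller), n_limiting = 0.430843 mol
mass_C = n_limiting * M_C = 0.430843 * 141.12
mass_C = 60.80056416 g, rounded to 4 dp:

60.8006 g


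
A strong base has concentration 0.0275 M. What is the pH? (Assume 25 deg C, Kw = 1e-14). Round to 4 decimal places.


A strong base dissociates completely, so [OH-] equals the given concentration.
pOH = -log10([OH-]) = -log10(0.0275) = 1.560667
pH = 14 - pOH = 14 - 1.560667
pH = 12.439333, rounded to 4 dp:

12.4393


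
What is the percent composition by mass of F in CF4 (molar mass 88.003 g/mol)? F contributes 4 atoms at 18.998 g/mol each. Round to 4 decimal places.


pct = 100 * (n_elem * M_elem) / M_total
mass_contribution = 4 * 18.998 = 75.992 g/mol
pct = 100 * 75.992 / 88.003
pct = 86.35160165 %, rounded to 4 dp:

86.3516 %


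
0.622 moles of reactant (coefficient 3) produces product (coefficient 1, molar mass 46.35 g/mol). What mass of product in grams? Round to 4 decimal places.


Use the coefficient ratio to convert reactant moles to product moles, then multiply by the product's molar mass.
moles_P = moles_R * (coeff_P / coeff_R) = 0.622 * (1/3) = 0.207333
mass_P = moles_P * M_P = 0.207333 * 46.35
mass_P = 9.60988455 g, rounded to 4 dp:

9.6099 g


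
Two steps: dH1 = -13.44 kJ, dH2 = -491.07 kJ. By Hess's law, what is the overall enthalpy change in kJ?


Hess's law: enthalpy is a state function, so add the step enthalpies.
dH_total = dH1 + dH2 = -13.44 + (-491.07)
dH_total = -504.51 kJ:

-504.51 kJ


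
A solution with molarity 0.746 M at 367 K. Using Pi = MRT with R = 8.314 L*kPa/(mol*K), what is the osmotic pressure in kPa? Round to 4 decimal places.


Osmotic pressure (van't Hoff): Pi = M*R*T.
RT = 8.314 * 367 = 3051.238
Pi = 0.746 * 3051.238
Pi = 2276.223548 kPa, rounded to 4 dp:

2276.2235 kPa
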